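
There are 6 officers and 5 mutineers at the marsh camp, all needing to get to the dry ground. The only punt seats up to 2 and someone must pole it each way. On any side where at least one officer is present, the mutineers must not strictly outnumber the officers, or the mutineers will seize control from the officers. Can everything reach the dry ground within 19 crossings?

Yes — this plan uses 19 crossings (≤ 19):
1. 2 mutineers → the dry ground.  (the marsh camp: 6O 3M; the dry ground: 0O 2M)
2. 1 mutineer ← the marsh camp.  (the marsh camp: 6O 4M; the dry ground: 0O 1M)
3. 2 mutineers → the dry ground.  (the marsh camp: 6O 2M; the dry ground: 0O 3M)
4. 1 mutineer ← the marsh camp.  (the marsh camp: 6O 3M; the dry ground: 0O 2M)
5. 2 officers → the dry ground.  (the marsh camp: 4O 3M; the dry ground: 2O 2M)
6. 1 mutineer ← the marsh camp.  (the marsh camp: 4O 4M; the dry ground: 2O 1M)
7. 1 officer and 1 mutineer → the dry ground.  (the marsh camp: 3O 3M; the dry ground: 3O 2M)
8. 1 officer ← the marsh camp.  (the marsh camp: 4O 3M; the dry ground: 2O 2M)
9. 1 officer and 1 mutineer → the dry ground.  (the marsh camp: 3O 2M; the dry ground: 3O 3M)
10. 1 mutineer ← the marsh camp.  (the marsh camp: 3O 3M; the dry ground: 3O 2M)
11. 1 officer and 1 mutineer → the dry ground.  (the marsh camp: 2O 2M; the dry ground: 4O 3M)
12. 1 officer ← the marsh camp.  (the marsh camp: 3O 2M; the dry ground: 3O 3M)
13. 1 officer and 1 mutineer → the dry ground.  (the marsh camp: 2O 1M; the dry ground: 4O 4M)
14. 1 mutineer ← the marsh camp.  (the marsh camp: 2O 2M; the dry ground: 4O 3M)
15. 1 officer and 1 mutineer → the dry ground.  (the marsh camp: 1O 1M; the dry ground: 5O 4M)
16. 1 officer ← the marsh camp.  (the marsh camp: 2O 1M; the dry ground: 4O 4M)
17. 1 officer and 1 mutineer → the dry ground.  (the marsh camp: 1O 0M; the dry ground: 5O 5M)
18. 1 mutineer ← the marsh camp.  (the marsh camp: 1O 1M; the dry ground: 5O 4M)
19. 1 officer and 1 mutineer → the dry ground.  (the marsh camp: 0O 0M; the dry ground: 6O 5M)

Yes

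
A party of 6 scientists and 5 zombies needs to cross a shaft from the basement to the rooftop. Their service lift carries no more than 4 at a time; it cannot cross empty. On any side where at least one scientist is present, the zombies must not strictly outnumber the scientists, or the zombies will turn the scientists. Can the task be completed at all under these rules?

Yes

1. 2 zombies → the rooftop.  (the basement: 6S 3Z; the rooftop: 0S 2Z)
2. 1 zombie ← the basement.  (the basement: 6S 4Z; the rooftop: 0S 1Z)
3. 4 zombies → the rooftop.  (the basement: 6S 0Z; the rooftop: 0S 5Z)
4. 1 zombie ← the basement.  (the basement: 6S 1Z; the rooftop: 0S 4Z)
5. 4 scientists → the rooftop.  (the basement: 2S 1Z; the rooftop: 4S 4Z)
6. 1 zombie ← the basement.  (the basement: 2S 2Z; the rooftop: 4S 3Z)
7. 2 scientists and 2 zombies → the rooftop.  (the basement: 0S 0Z; the rooftop: 6S 5Z)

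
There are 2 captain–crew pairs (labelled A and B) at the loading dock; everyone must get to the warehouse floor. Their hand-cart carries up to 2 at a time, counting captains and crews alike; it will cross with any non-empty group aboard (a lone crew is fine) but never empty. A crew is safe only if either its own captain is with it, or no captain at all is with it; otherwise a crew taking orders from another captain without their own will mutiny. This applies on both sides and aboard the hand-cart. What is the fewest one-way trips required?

5

Counting alone: each trip to the warehouse floor takes at most 2 across and each return brings at least 1 back, so after t trips out (and t−1 returns) at most 2t − (t−1) of the 4 are across; that first reaches 4 at t = 3, so at least 5 crossings are needed.
The plan below uses exactly 5 crossings, so it is optimal:
1. captain A and crew A cross → the warehouse floor.
2. captain A crosses ← the loading dock.
3. captain A and captain B cross → the warehouse floor.
4. captain B crosses ← the loading dock.
5. captain B and crew B cross → the warehouse floor.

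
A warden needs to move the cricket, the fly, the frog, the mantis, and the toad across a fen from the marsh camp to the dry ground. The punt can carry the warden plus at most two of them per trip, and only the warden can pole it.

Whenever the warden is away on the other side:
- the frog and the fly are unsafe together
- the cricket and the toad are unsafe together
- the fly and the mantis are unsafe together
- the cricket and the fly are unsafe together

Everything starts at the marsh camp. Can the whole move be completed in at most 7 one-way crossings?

Yes

Yes — this plan uses 5 crossings (≤ 7):
1. Warden goes to the dry ground with the cricket and the fly.  [the marsh camp: the frog, the mantis, the toad | the dry ground: the cricket, the fly]
2. Warden goes back to the marsh camp with the fly.  [the marsh camp: the fly, the frog, the mantis, the toad | the dry ground: the cricket]
3. Warden goes to the dry ground with the frog and the mantis.  [the marsh camp: the fly, the toad | the dry ground: the cricket, the frog, the mantis]
4. Warden goes back to the marsh camp alone.  [the marsh camp: the fly, the toad | the dry ground: the cricket, the frog, the mantis]
5. Warden goes to the dry ground with the fly and the toad.  [the marsh camp: — | the dry ground: the cricket, the fly, the frog, the mantis, the toad]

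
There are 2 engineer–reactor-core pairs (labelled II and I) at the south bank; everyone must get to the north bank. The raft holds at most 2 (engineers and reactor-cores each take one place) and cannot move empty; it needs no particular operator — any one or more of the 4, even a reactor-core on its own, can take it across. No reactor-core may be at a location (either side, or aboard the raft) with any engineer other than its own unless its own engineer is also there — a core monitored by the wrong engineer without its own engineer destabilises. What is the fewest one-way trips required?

5

Counting alone: each trip to the north bank takes at most 2 across and each return brings at least 1 back, so after t trips out (and t−1 returns) at most 2t − (t−1) of the 4 are across; that first reaches 4 at t = 3, so at least 5 crossings are needed.
The plan below uses exactly 5 crossings, so it is optimal:
1. engineer II and reactor-core II cross → the north bank.
2. engineer II crosses ← the south bank.
3. engineer I and engineer II cross → the north bank.
4. engineer I crosses ← the south bank.
5. engineer I and reactor-core I cross → the north bank.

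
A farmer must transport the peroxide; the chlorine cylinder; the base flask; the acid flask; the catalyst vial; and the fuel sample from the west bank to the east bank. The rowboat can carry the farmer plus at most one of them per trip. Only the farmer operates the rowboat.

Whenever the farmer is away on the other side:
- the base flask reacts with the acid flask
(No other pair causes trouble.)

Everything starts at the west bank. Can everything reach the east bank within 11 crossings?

Yes — this plan uses 11 crossings (≤ 11):
1. Farmer goes to the east bank with the base flask.
2. Farmer goes back to the west bank alone.
3. Farmer goes to the east bank with the peroxide.
4. Farmer goes back to the west bank alone.
5. Farmer goes to the east bank with the chlorine cylinder.
6. Farmer goes back to the west bank alone.
7. Farmer goes to the east bank with the catalyst vial.
8. Farmer goes back to the west bank alone.
9. Farmer goes to the east bank with the fuel sample.
10. Farmer goes back to the west bank alone.
11. Farmer goes to the east bank with the acid flask.

Yes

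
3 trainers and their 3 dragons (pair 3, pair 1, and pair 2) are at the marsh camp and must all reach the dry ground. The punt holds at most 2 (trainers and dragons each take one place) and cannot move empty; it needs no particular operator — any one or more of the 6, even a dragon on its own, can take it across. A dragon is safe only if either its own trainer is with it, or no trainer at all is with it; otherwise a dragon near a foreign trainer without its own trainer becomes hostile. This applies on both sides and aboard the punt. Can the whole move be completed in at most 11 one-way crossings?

Yes — this plan uses 11 crossings (≤ 11):
1. dragon 3 and trainer 3 cross → the dry ground.
2. trainer 3 crosses ← the marsh camp.
3. dragon 1 and dragon 2 cross → the dry ground.
4. dragon 3 crosses ← the marsh camp.
5. trainer 1 and trainer 2 cross → the dry ground.
6. dragon 1 and trainer 1 cross ← the marsh camp.
7. trainer 1 and trainer 3 cross → the dry ground.
8. dragon 2 crosses ← the marsh camp.
9. dragon 1 and dragon 3 cross → the dry ground.
10. trainer 2 crosses ← the marsh camp.
11. dragon 2 and trainer 2 cross → the dry ground.

Yes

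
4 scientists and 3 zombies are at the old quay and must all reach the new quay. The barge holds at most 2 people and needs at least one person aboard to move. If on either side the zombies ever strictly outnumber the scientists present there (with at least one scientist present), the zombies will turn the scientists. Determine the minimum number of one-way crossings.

11

Counting alone: each trip to the new quay takes at most 2 across and each return brings at least 1 back, so after t trips out (and t−1 returns) at most 2t − (t−1) of the 7 are across; that first reaches 7 at t = 6, so at least 11 crossings are needed.
The plan below uses exactly 11 crossings, so it is optimal:
1. 2 zombies → the new quay.  (the old quay: 4S 1Z; the new quay: 0S 2Z)
2. 1 zombie ← the old quay.  (the old quay: 4S 2Z; the new quay: 0S 1Z)
3. 2 zombies → the new quay.  (the old quay: 4S 0Z; the new quay: 0S 3Z)
4. 1 zombie ← the old quay.  (the old quay: 4S 1Z; the new quay: 0S 2Z)
5. 2 scientists → the new quay.  (the old quay: 2S 1Z; the new quay: 2S 2Z)
6. 1 zombie ← the old quay.  (the old quay: 2S 2Z; the new quay: 2S 1Z)
7. 1 scientist and 1 zombie → the new quay.  (the old quay: 1S 1Z; the new quay: 3S 2Z)
8. 1 scientist ← the old quay.  (the old quay: 2S 1Z; the new quay: 2S 2Z)
9. 1 scientist and 1 zombie → the new quay.  (the old quay: 1S 0Z; the new quay: 3S 3Z)
10. 1 zombie ← the old quay.  (the old quay: 1S 1Z; the new quay: 3S 2Z)
11. 1 scientist and 1 zombie → the new quay.  (the old quay: 0S 0Z; the new quay: 4S 3Z)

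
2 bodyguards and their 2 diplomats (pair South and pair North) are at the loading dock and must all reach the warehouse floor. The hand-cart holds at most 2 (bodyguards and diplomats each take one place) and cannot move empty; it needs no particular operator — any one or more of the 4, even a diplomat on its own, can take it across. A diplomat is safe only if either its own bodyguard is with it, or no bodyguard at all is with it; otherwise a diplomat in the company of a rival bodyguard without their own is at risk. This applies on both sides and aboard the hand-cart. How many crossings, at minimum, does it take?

5

Counting alone: each trip to the warehouse floor takes at most 2 across and each return brings at least 1 back, so after t trips out (and t−1 returns) at most 2t − (t−1) of the 4 are across; that first reaches 4 at t = 3, so at least 5 crossings are needed.
The plan below uses exactly 5 crossings, so it is optimal:
1. bodyguard South and diplomat South cross → the warehouse floor.
2. bodyguard South crosses ← the loading dock.
3. bodyguard North and bodyguard South cross → the warehouse floor.
4. bodyguard North crosses ← the loading dock.
5. bodyguard North and diplomat North cross → the warehouse floor.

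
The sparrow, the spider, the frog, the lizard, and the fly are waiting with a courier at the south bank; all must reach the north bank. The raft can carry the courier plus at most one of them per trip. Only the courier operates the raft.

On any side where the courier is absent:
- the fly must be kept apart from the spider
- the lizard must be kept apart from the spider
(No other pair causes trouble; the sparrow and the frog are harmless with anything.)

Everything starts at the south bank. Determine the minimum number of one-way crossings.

Counting alone: the courier can take at most 1 across per trip to the north bank, so moving all 5 needs at least 5 loaded trips out, with a return between consecutive ones — at least 9 crossings.
The safety rule pushes this higher. Following every safe sequence of crossings, the most of the 5 that can be at the north bank as the raft arrives there on crossing 9 is 4 — never all 5.
So no plan with fewer than 11 crossings exists, and this one achieves 11:
1. Courier goes to the north bank with the spider.  [the south bank: the fly, the frog, the lizard, the sparrow | the north bank: the spider]
2. Courier goes back to the south bank alone.  [the south bank: the fly, the frog, the lizard, the sparrow | the north bank: the spider]
3. Courier goes to the north bank with the sparrow.  [the south bank: the fly, the frog, the lizard | the north bank: the sparrow, the spider]
4. Courier goes back to the south bank alone.  [the south bank: the fly, the frog, the lizard | the north bank: the sparrow, the spider]
5. Courier goes to the north bank with the frog.  [the south bank: the fly, the lizard | the north bank: the frog, the sparrow, the spider]
6. Courier goes back to the south bank alone.  [the south bank: the fly, the lizard | the north bank: the frog, the sparrow, the spider]
7. Courier goes to the north bank with the lizard.  [the south bank: the fly | the north bank: the frog, the lizard, the sparrow, the spider]
8. Courier goes back to the south bank with the spider.  [the south bank: the fly, the spider | the north bank: the frog, the lizard, the sparrow]
9. Courier goes to the north bank with the fly.  [the south bank: the spider | the north bank: the fly, the frog, the lizard, the sparrow]
10. Courier goes back to the south bank alone.  [the south bank: the spider | the north bank: the fly, the frog, the lizard, the sparrow]
11. Courier goes to the north bank with the spider.  [the south bank: — | the north bank: the fly, the frog, the lizard, the sparrow, the spider]

11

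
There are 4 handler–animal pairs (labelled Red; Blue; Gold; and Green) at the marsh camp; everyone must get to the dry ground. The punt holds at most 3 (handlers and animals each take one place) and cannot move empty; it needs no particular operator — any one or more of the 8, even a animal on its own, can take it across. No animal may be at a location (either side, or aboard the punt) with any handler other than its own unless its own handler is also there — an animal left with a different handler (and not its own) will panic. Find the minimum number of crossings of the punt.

9

Counting alone: each trip to the dry ground takes at most 3 across and each return brings at least 1 back, so after t trips out (and t−1 returns) at most 3t − (t−1) of the 8 are across; that first reaches 8 at t = 4, so at least 7 crossings are needed.
The safety rule pushes this higher. Following every safe sequence of crossings, the most of the 8 that can be at the dry ground as the punt arrives there on crossing 7 is 7 — never all 8.
So no plan with fewer than 9 crossings exists, and this one achieves 9:
1. animal Red and handler Red cross → the dry ground.
2. handler Red crosses ← the marsh camp.
3. animal Blue, handler Blue, and handler Red cross → the dry ground.
4. animal Red and handler Red cross ← the marsh camp.
5. handler Gold, handler Green, and handler Red cross → the dry ground.
6. animal Blue crosses ← the marsh camp.
7. animal Blue and animal Red cross → the dry ground.
8. animal Red crosses ← the marsh camp.
9. animal Gold, animal Green, and animal Red cross → the dry ground.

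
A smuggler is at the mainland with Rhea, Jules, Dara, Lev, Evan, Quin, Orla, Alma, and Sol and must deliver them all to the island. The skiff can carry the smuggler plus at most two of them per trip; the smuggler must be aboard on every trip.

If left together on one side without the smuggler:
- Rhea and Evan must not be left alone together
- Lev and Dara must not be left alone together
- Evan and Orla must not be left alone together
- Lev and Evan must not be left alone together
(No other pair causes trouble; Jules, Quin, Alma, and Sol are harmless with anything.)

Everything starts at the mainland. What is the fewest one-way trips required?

Counting alone: the smuggler can take at most 2 across per trip to the island, so moving all 9 needs at least 5 loaded trips out, with a return between consecutive ones — at least 9 crossings.
The plan below uses exactly 9 crossings, so it is optimal:
1. Smuggler goes to the island with Dara and Evan.
2. Smuggler goes back to the mainland alone.
3. Smuggler goes to the island with Jules and Quin.
4. Smuggler goes back to the mainland alone.
5. Smuggler goes to the island with Alma and Sol.
6. Smuggler goes back to the mainland alone.
7. Smuggler goes to the island with Orla and Rhea.
8. Smuggler goes back to the mainland with Evan.
9. Smuggler goes to the island with Evan and Lev.

9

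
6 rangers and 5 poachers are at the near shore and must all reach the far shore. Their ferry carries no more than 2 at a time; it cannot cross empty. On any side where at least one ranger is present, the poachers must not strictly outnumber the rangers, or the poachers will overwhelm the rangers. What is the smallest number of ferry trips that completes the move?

Counting alone: each trip to the far shore takes at most 2 across and each return brings at least 1 back, so after t trips out (and t−1 returns) at most 2t − (t−1) of the 11 are across; that first reaches 11 at t = 10, so at least 19 crossings are needed.
The plan below uses exactly 19 crossings, so it is optimal:
1. 2 poachers → the far shore.  (the near shore: 6R 3P; the far shore: 0R 2P)
2. 1 poacher ← the near shore.  (the near shore: 6R 4P; the far shore: 0R 1P)
3. 2 poachers → the far shore.  (the near shore: 6R 2P; the far shore: 0R 3P)
4. 1 poacher ← the near shore.  (the near shore: 6R 3P; the far shore: 0R 2P)
5. 2 rangers → the far shore.  (the near shore: 4R 3P; the far shore: 2R 2P)
6. 1 poacher ← the near shore.  (the near shore: 4R 4P; the far shore: 2R 1P)
7. 1 ranger and 1 poacher → the far shore.  (the near shore: 3R 3P; the far shore: 3R 2P)
8. 1 ranger ← the near shore.  (the near shore: 4R 3P; the far shore: 2R 2P)
9. 1 ranger and 1 poacher → the far shore.  (the near shore: 3R 2P; the far shore: 3R 3P)
10. 1 poacher ← the near shore.  (the near shore: 3R 3P; the far shore: 3R 2P)
11. 1 ranger and 1 poacher → the far shore.  (the near shore: 2R 2P; the far shore: 4R 3P)
12. 1 ranger ← the near shore.  (the near shore: 3R 2P; the far shore: 3R 3P)
13. 1 ranger and 1 poacher → the far shore.  (the near shore: 2R 1P; the far shore: 4R 4P)
14. 1 poacher ← the near shore.  (the near shore: 2R 2P; the far shore: 4R 3P)
15. 1 ranger and 1 poacher → the far shore.  (the near shore: 1R 1P; the far shore: 5R 4P)
16. 1 ranger ← the near shore.  (the near shore: 2R 1P; the far shore: 4R 4P)
17. 1 ranger and 1 poacher → the far shore.  (the near shore: 1R 0P; the far shore: 5R 5P)
18. 1 poacher ← the near shore.  (the near shore: 1R 1P; the far shore: 5R 4P)
19. 1 ranger and 1 poacher → the far shore.  (the near shore: 0R 0P; the far shore: 6R 5P)

19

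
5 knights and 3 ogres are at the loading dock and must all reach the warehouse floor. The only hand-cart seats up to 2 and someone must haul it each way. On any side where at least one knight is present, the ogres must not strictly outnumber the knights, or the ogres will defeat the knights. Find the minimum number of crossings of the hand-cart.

13

Counting alone: each trip to the warehouse floor takes at most 2 across and each return brings at least 1 back, so after t trips out (and t−1 returns) at most 2t − (t−1) of the 8 are across; that first reaches 8 at t = 7, so at least 13 crossings are needed.
The plan below uses exactly 13 crossings, so it is optimal:
1. 2 ogres → the warehouse floor.  (the loading dock: 5K 1O; the warehouse floor: 0K 2O)
2. 1 ogre ← the loading dock.  (the loading dock: 5K 2O; the warehouse floor: 0K 1O)
3. 2 ogres → the warehouse floor.  (the loading dock: 5K 0O; the warehouse floor: 0K 3O)
4. 1 ogre ← the loading dock.  (the loading dock: 5K 1O; the warehouse floor: 0K 2O)
5. 2 knights → the warehouse floor.  (the loading dock: 3K 1O; the warehouse floor: 2K 2O)
6. 1 ogre ← the loading dock.  (the loading dock: 3K 2O; the warehouse floor: 2K 1O)
7. 1 knight and 1 ogre → the warehouse floor.  (the loading dock: 2K 1O; the warehouse floor: 3K 2O)
8. 1 ogre ← the loading dock.  (the loading dock: 2K 2O; the warehouse floor: 3K 1O)
9. 2 ogres → the warehouse floor.  (the loading dock: 2K 0O; the warehouse floor: 3K 3O)
10. 1 ogre ← the loading dock.  (the loading dock: 2K 1O; the warehouse floor: 3K 2O)
11. 1 knight and 1 ogre → the warehouse floor.  (the loading dock: 1K 0O; the warehouse floor: 4K 3O)
12. 1 ogre ← the loading dock.  (the loading dock: 1K 1O; the warehouse floor: 4K 2O)
13. 1 knight and 1 ogre → the warehouse floor.  (the loading dock: 0K 0O; the warehouse floor: 5K 3O)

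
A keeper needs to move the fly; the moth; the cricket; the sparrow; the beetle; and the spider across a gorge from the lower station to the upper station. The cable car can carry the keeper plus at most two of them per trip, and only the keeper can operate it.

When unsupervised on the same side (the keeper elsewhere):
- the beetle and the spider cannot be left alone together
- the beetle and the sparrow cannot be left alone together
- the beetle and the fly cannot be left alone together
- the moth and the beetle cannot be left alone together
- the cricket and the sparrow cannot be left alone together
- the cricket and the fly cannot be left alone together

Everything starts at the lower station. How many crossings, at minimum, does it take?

7

Counting alone: the keeper can take at most 2 across per trip to the upper station, so moving all 6 needs at least 3 loaded trips out, with a return between consecutive ones — at least 5 crossings.
The safety rule pushes this higher. Following every safe sequence of crossings, the most of the 6 that can be at the upper station as the cable car arrives there on crossing 5 is 5 — never all 6.
So no plan with fewer than 7 crossings exists, and this one achieves 7:
1. Keeper goes to the upper station with the beetle and the cricket.  [the lower station: the fly, the moth, the sparrow, the spider | the upper station: the beetle, the cricket]
2. Keeper goes back to the lower station alone.  [the lower station: the fly, the moth, the sparrow, the spider | the upper station: the beetle, the cricket]
3. Keeper goes to the upper station with the fly and the moth.  [the lower station: the sparrow, the spider | the upper station: the beetle, the cricket, the fly, the moth]
4. Keeper goes back to the lower station with the beetle and the cricket.  [the lower station: the beetle, the cricket, the sparrow, the spider | the upper station: the fly, the moth]
5. Keeper goes to the upper station with the sparrow and the spider.  [the lower station: the beetle, the cricket | the upper station: the fly, the moth, the sparrow, the spider]
6. Keeper goes back to the lower station alone.  [the lower station: the beetle, the cricket | the upper station: the fly, the moth, the sparrow, the spider]
7. Keeper goes to the upper station with the beetle and the cricket.  [the lower station: — | the upper station: the beetle, the cricket, the fly, the moth, the sparrow, the spider]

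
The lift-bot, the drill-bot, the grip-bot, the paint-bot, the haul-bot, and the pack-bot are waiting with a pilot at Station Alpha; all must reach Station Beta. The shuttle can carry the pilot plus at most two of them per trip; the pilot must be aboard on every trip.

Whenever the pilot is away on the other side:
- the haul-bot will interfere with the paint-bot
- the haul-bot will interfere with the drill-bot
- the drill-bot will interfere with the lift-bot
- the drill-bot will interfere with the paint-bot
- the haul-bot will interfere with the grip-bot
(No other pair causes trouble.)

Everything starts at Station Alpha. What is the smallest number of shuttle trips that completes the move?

Counting alone: the pilot can take at most 2 across per trip to Station Beta, so moving all 6 needs at least 3 loaded trips out, with a return between consecutive ones — at least 5 crossings.
The safety rule pushes this higher. Following every safe sequence of crossings, the most of the 6 that can be at Station Beta as the shuttle arrives there on crossings 5, 7 is 4, 5 respectively — never all 6.
So no plan with fewer than 9 crossings exists, and this one achieves 9:
1. Pilot goes to Station Beta with the drill-bot and the haul-bot.  [Station Alpha: the grip-bot, the lift-bot, the pack-bot, the paint-bot | Station Beta: the drill-bot, the haul-bot]
2. Pilot goes back to Station Alpha with the drill-bot.  [Station Alpha: the drill-bot, the grip-bot, the lift-bot, the pack-bot, the paint-bot | Station Beta: the haul-bot]
3. Pilot goes to Station Beta with the drill-bot and the lift-bot.  [Station Alpha: the grip-bot, the pack-bot, the paint-bot | Station Beta: the drill-bot, the haul-bot, the lift-bot]
4. Pilot goes back to Station Alpha with the drill-bot.  [Station Alpha: the drill-bot, the grip-bot, the pack-bot, the paint-bot | Station Beta: the haul-bot, the lift-bot]
5. Pilot goes to Station Beta with the drill-bot and the pack-bot.  [Station Alpha: the grip-bot, the paint-bot | Station Beta: the drill-bot, the haul-bot, the lift-bot, the pack-bot]
6. Pilot goes back to Station Alpha with the drill-bot.  [Station Alpha: the drill-bot, the grip-bot, the paint-bot | Station Beta: the haul-bot, the lift-bot, the pack-bot]
7. Pilot goes to Station Beta with the grip-bot and the paint-bot.  [Station Alpha: the drill-bot | Station Beta: the grip-bot, the haul-bot, the lift-bot, the pack-bot, the paint-bot]
8. Pilot goes back to Station Alpha with the haul-bot.  [Station Alpha: the drill-bot, the haul-bot | Station Beta: the grip-bot, the lift-bot, the pack-bot, the paint-bot]
9. Pilot goes to Station Beta with the drill-bot and the haul-bot.  [Station Alpha: — | Station Beta: the drill-bot, the grip-bot, the haul-bot, the lift-bot, the pack-bot, the paint-bot]

9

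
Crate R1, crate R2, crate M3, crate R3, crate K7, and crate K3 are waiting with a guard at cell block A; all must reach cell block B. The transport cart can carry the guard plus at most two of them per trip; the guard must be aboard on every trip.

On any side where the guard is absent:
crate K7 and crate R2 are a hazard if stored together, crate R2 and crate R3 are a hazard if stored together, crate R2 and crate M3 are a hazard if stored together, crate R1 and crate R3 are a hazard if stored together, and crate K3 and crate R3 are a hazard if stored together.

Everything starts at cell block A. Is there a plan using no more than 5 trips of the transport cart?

Counting alone: the guard can take at most 2 across per trip to cell block B, so moving all 6 needs at least 3 loaded trips out, with a return between consecutive ones — at least 5 crossings.
The safety rule pushes this higher. Following every safe sequence of crossings, the most of the 6 that can be at cell block B as the transport cart arrives there on crossing 5 is 5 — never all 6.
So the move cannot be finished within 5 crossings. (The shortest complete plan takes 7:)
1. Guard goes to cell block B with crate R2 and crate R3.
2. Guard goes back to cell block A with crate R2.
3. Guard goes to cell block B with crate K7 and crate M3.
4. Guard goes back to cell block A alone.
5. Guard goes to cell block B with crate K3 and crate R1.
6. Guard goes back to cell block A with crate R3.
7. Guard goes to cell block B with crate R2 and crate R3.

No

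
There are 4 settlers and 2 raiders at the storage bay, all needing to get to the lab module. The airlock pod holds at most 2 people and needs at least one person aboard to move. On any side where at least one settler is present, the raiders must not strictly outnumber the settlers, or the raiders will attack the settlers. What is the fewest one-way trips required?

9

Counting alone: each trip to the lab module takes at most 2 across and each return brings at least 1 back, so after t trips out (and t−1 returns) at most 2t − (t−1) of the 6 are across; that first reaches 6 at t = 5, so at least 9 crossings are needed.
The plan below uses exactly 9 crossings, so it is optimal:
1. 2 raiders → the lab module.  (the storage bay: 4S 0R; the lab module: 0S 2R)
2. 1 raider ← the storage bay.  (the storage bay: 4S 1R; the lab module: 0S 1R)
3. 2 settlers → the lab module.  (the storage bay: 2S 1R; the lab module: 2S 1R)
4. 1 raider ← the storage bay.  (the storage bay: 2S 2R; the lab module: 2S 0R)
5. 2 raiders → the lab module.  (the storage bay: 2S 0R; the lab module: 2S 2R)
6. 1 raider ← the storage bay.  (the storage bay: 2S 1R; the lab module: 2S 1R)
7. 1 settler and 1 raider → the lab module.  (the storage bay: 1S 0R; the lab module: 3S 2R)
8. 1 raider ← the storage bay.  (the storage bay: 1S 1R; the lab module: 3S 1R)
9. 1 settler and 1 raider → the lab module.  (the storage bay: 0S 0R; the lab module: 4S 2R)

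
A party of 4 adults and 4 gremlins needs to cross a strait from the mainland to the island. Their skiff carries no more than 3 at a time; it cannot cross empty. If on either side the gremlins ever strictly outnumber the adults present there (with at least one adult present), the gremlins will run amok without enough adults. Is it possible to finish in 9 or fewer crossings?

Yes — this plan uses 9 crossings (≤ 9):
1. 2 gremlins → the island.  (the mainland: 4A 2G; the island: 0A 2G)
2. 1 gremlin ← the mainland.  (the mainland: 4A 3G; the island: 0A 1G)
3. 3 gremlins → the island.  (the mainland: 4A 0G; the island: 0A 4G)
4. 1 gremlin ← the mainland.  (the mainland: 4A 1G; the island: 0A 3G)
5. 3 adults → the island.  (the mainland: 1A 1G; the island: 3A 3G)
6. 1 adult and 1 gremlin ← the mainland.  (the mainland: 2A 2G; the island: 2A 2G)
7. 2 adults → the island.  (the mainland: 0A 2G; the island: 4A 2G)
8. 1 gremlin ← the mainland.  (the mainland: 0A 3G; the island: 4A 1G)
9. 3 gremlins → the island.  (the mainland: 0A 0G; the island: 4A 4G)

Yes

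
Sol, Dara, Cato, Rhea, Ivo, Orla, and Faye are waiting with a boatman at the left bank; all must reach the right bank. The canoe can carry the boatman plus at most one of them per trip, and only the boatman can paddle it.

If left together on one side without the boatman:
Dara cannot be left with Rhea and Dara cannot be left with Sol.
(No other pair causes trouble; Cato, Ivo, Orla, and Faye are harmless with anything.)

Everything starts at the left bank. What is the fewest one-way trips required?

Counting alone: the boatman can take at most 1 across per trip to the right bank, so moving all 7 needs at least 7 loaded trips out, with a return between consecutive ones — at least 13 crossings.
The safety rule pushes this higher. Following every safe sequence of crossings, the most of the 7 that can be at the right bank as the canoe arrives there on crossing 13 is 6 — never all 7.
So no plan with fewer than 15 crossings exists, and this one achieves 15:
1. Boatman goes to the right bank with Dara.  [the left bank: Cato, Faye, Ivo, Orla, Rhea, Sol | the right bank: Dara]
2. Boatman goes back to the left bank alone.  [the left bank: Cato, Faye, Ivo, Orla, Rhea, Sol | the right bank: Dara]
3. Boatman goes to the right bank with Sol.  [the left bank: Cato, Faye, Ivo, Orla, Rhea | the right bank: Dara, Sol]
4. Boatman goes back to the left bank with Dara.  [the left bank: Cato, Dara, Faye, Ivo, Orla, Rhea | the right bank: Sol]
5. Boatman goes to the right bank with Rhea.  [the left bank: Cato, Dara, Faye, Ivo, Orla | the right bank: Rhea, Sol]
6. Boatman goes back to the left bank alone.  [the left bank: Cato, Dara, Faye, Ivo, Orla | the right bank: Rhea, Sol]
7. Boatman goes to the right bank with Cato.  [the left bank: Dara, Faye, Ivo, Orla | the right bank: Cato, Rhea, Sol]
8. Boatman goes back to the left bank alone.  [the left bank: Dara, Faye, Ivo, Orla | the right bank: Cato, Rhea, Sol]
9. Boatman goes to the right bank with Ivo.  [the left bank: Dara, Faye, Orla | the right bank: Cato, Ivo, Rhea, Sol]
10. Boatman goes back to the left bank alone.  [the left bank: Dara, Faye, Orla | the right bank: Cato, Ivo, Rhea, Sol]
11. Boatman goes to the right bank with Orla.  [the left bank: Dara, Faye | the right bank: Cato, Ivo, Orla, Rhea, Sol]
12. Boatman goes back to the left bank alone.  [the left bank: Dara, Faye | the right bank: Cato, Ivo, Orla, Rhea, Sol]
13. Boatman goes to the right bank with Faye.  [the left bank: Dara | the right bank: Cato, Faye, Ivo, Orla, Rhea, Sol]
14. Boatman goes back to the left bank alone.  [the left bank: Dara | the right bank: Cato, Faye, Ivo, Orla, Rhea, Sol]
15. Boatman goes to the right bank with Dara.  [the left bank: — | the right bank: Cato, Dara, Faye, Ivo, Orla, Rhea, Sol]

15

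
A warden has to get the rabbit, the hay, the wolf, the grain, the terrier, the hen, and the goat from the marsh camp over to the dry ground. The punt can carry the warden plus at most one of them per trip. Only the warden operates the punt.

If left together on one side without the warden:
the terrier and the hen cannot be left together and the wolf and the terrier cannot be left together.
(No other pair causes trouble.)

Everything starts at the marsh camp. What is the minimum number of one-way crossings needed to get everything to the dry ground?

15

Counting alone: the warden can take at most 1 across per trip to the dry ground, so moving all 7 needs at least 7 loaded trips out, with a return between consecutive ones — at least 13 crossings.
The safety rule pushes this higher. Following every safe sequence of crossings, the most of the 7 that can be at the dry ground as the punt arrives there on crossing 13 is 6 — never all 7.
So no plan with fewer than 15 crossings exists, and this one achieves 15:
1. Warden goes to the dry ground with the terrier.
2. Warden goes back to the marsh camp alone.
3. Warden goes to the dry ground with the rabbit.
4. Warden goes back to the marsh camp alone.
5. Warden goes to the dry ground with the hay.
6. Warden goes back to the marsh camp alone.
7. Warden goes to the dry ground with the wolf.
8. Warden goes back to the marsh camp with the terrier.
9. Warden goes to the dry ground with the hen.
10. Warden goes back to the marsh camp alone.
11. Warden goes to the dry ground with the grain.
12. Warden goes back to the marsh camp alone.
13. Warden goes to the dry ground with the goat.
14. Warden goes back to the marsh camp alone.
15. Warden goes to the dry ground with the terrier.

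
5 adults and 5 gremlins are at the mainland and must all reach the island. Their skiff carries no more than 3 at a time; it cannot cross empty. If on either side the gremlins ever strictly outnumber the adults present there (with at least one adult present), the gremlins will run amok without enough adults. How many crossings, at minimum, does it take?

Counting alone: each trip to the island takes at most 3 across and each return brings at least 1 back, so after t trips out (and t−1 returns) at most 3t − (t−1) of the 10 are across; that first reaches 10 at t = 5, so at least 9 crossings are needed.
The safety rule pushes this higher. Following every safe sequence of crossings, the most of the 10 that can be at the island as the skiff arrives there on crossing 9 is 9 — never all 10.
So no plan with fewer than 11 crossings exists, and this one achieves 11:
1. 2 gremlins → the island.  (the mainland: 5A 3G; the island: 0A 2G)
2. 1 gremlin ← the mainland.  (the mainland: 5A 4G; the island: 0A 1G)
3. 3 gremlins → the island.  (the mainland: 5A 1G; the island: 0A 4G)
4. 1 gremlin ← the mainland.  (the mainland: 5A 2G; the island: 0A 3G)
5. 3 adults → the island.  (the mainland: 2A 2G; the island: 3A 3G)
6. 1 adult and 1 gremlin ← the mainland.  (the mainland: 3A 3G; the island: 2A 2G)
7. 3 adults → the island.  (the mainland: 0A 3G; the island: 5A 2G)
8. 1 gremlin ← the mainland.  (the mainland: 0A 4G; the island: 5A 1G)
9. 2 gremlins → the island.  (the mainland: 0A 2G; the island: 5A 3G)
10. 1 gremlin ← the mainland.  (the mainland: 0A 3G; the island: 5A 2G)
11. 3 gremlins → the island.  (the mainland: 0A 0G; the island: 5A 5G)

11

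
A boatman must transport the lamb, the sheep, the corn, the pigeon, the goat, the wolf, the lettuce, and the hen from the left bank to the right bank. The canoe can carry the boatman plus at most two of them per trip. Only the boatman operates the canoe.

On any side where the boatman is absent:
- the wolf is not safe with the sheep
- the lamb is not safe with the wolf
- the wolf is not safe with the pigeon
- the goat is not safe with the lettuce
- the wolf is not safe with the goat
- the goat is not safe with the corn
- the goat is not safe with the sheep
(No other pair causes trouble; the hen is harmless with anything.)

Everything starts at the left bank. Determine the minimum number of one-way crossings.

13

Counting alone: the boatman can take at most 2 across per trip to the right bank, so moving all 8 needs at least 4 loaded trips out, with a return between consecutive ones — at least 7 crossings.
The safety rule pushes this higher. Following every safe sequence of crossings, the most of the 8 that can be at the right bank as the canoe arrives there on crossings 7, 9, 11 is 5, 6, 7 respectively — never all 8.
So no plan with fewer than 13 crossings exists, and this one achieves 13:
1. Boatman goes to the right bank with the goat and the wolf.  [the left bank: the corn, the hen, the lamb, the lettuce, the pigeon, the sheep | the right bank: the goat, the wolf]
2. Boatman goes back to the left bank with the goat.  [the left bank: the corn, the goat, the hen, the lamb, the lettuce, the pigeon, the sheep | the right bank: the wolf]
3. Boatman goes to the right bank with the goat and the lamb.  [the left bank: the corn, the hen, the lettuce, the pigeon, the sheep | the right bank: the goat, the lamb, the wolf]
4. Boatman goes back to the left bank with the wolf.  [the left bank: the corn, the hen, the lettuce, the pigeon, the sheep, the wolf | the right bank: the goat, the lamb]
5. Boatman goes to the right bank with the pigeon and the sheep.  [the left bank: the corn, the hen, the lettuce, the wolf | the right bank: the goat, the lamb, the pigeon, the sheep]
6. Boatman goes back to the left bank with the sheep.  [the left bank: the corn, the hen, the lettuce, the sheep, the wolf | the right bank: the goat, the lamb, the pigeon]
7. Boatman goes to the right bank with the corn and the sheep.  [the left bank: the hen, the lettuce, the wolf | the right bank: the corn, the goat, the lamb, the pigeon, the sheep]
8. Boatman goes back to the left bank with the goat.  [the left bank: the goat, the hen, the lettuce, the wolf | the right bank: the corn, the lamb, the pigeon, the sheep]
9. Boatman goes to the right bank with the goat and the lettuce.  [the left bank: the hen, the wolf | the right bank: the corn, the goat, the lamb, the lettuce, the pigeon, the sheep]
10. Boatman goes back to the left bank with the goat.  [the left bank: the goat, the hen, the wolf | the right bank: the corn, the lamb, the lettuce, the pigeon, the sheep]
11. Boatman goes to the right bank with the goat and the hen.  [the left bank: the wolf | the right bank: the corn, the goat, the hen, the lamb, the lettuce, the pigeon, the sheep]
12. Boatman goes back to the left bank with the goat.  [the left bank: the goat, the wolf | the right bank: the corn, the hen, the lamb, the lettuce, the pigeon, the sheep]
13. Boatman goes to the right bank with the goat and the wolf.  [the left bank: — | the right bank: the corn, the goat, the hen, the lamb, the lettuce, the pigeon, the sheep, the wolf]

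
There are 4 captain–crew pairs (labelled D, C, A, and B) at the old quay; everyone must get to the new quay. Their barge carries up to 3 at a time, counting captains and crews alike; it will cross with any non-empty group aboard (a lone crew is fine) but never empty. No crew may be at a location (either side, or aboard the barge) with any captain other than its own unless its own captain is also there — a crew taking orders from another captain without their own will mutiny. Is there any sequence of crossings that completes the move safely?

1. captain D and crew D cross → the new quay.
2. captain D crosses ← the old quay.
3. captain C, captain D, and crew C cross → the new quay.
4. captain D and crew D cross ← the old quay.
5. captain A, captain B, and captain D cross → the new quay.
6. crew C crosses ← the old quay.
7. crew C and crew D cross → the new quay.
8. crew D crosses ← the old quay.
9. crew A, crew B, and crew D cross → the new quay.

Yes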